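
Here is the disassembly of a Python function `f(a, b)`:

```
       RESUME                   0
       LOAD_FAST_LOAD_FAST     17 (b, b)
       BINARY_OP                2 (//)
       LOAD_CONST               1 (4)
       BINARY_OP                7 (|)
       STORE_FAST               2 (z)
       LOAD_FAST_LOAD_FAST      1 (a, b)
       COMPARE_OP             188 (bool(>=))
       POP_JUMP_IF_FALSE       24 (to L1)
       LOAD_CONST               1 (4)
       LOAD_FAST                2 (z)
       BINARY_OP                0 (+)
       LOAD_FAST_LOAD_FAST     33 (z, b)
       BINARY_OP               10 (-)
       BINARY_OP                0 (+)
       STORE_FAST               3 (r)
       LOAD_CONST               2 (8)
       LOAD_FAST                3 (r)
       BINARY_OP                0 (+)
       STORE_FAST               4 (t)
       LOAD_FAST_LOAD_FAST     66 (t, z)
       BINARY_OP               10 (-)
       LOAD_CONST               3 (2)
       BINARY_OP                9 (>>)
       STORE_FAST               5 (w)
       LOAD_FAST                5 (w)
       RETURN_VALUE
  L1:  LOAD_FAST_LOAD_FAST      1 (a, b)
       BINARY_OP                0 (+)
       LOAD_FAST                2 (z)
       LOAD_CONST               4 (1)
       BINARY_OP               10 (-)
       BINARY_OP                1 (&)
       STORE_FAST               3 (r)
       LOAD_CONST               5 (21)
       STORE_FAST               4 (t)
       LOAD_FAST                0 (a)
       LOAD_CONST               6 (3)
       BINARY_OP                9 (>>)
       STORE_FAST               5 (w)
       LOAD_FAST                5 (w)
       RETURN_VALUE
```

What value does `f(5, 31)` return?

0

LOAD_FAST_LOAD_FAST b,b → push 31,31. Stack: [31, 31]
BINARY_OP // → 31 // 31 = 1. Stack: [1]
LOAD_CONST → push 4. Stack: [1, 4]
BINARY_OP | → 1 | 4 = 5. Stack: [5]
STORE_FAST z → z=5. Stack: []
LOAD_FAST_LOAD_FAST a,b → push 5,31. Stack: [5, 31]
COMPARE_OP bool(>=) → 5 vs 31 = False. Stack: [False]
POP_JUMP_IF_FALSE → pop False; jump. Stack: []
LOAD_FAST_LOAD_FAST a,b → push 5,31. Stack: [5, 31]
BINARY_OP + → 5 + 31 = 36. Stack: [36]
LOAD_FAST z → push 5. Stack: [36, 5]
LOAD_CONST → push 1. Stack: [36, 5, 1]
BINARY_OP - → 5 - 1 = 4. Stack: [36, 4]
BINARY_OP & → 36 & 4 = 4. Stack: [4]
STORE_FAST r → r=4. Stack: []
LOAD_CONST → push 21. Stack: [21]
STORE_FAST t → t=21. Stack: []
LOAD_FAST a → push 5. Stack: [5]
LOAD_CONST → push 3. Stack: [5, 3]
BINARY_OP >> → 5 >> 3 = 0. Stack: [0]
STORE_FAST w → w=0. Stack: []
LOAD_FAST w → push 0. Stack: [0]
RETURN_VALUE → return 0.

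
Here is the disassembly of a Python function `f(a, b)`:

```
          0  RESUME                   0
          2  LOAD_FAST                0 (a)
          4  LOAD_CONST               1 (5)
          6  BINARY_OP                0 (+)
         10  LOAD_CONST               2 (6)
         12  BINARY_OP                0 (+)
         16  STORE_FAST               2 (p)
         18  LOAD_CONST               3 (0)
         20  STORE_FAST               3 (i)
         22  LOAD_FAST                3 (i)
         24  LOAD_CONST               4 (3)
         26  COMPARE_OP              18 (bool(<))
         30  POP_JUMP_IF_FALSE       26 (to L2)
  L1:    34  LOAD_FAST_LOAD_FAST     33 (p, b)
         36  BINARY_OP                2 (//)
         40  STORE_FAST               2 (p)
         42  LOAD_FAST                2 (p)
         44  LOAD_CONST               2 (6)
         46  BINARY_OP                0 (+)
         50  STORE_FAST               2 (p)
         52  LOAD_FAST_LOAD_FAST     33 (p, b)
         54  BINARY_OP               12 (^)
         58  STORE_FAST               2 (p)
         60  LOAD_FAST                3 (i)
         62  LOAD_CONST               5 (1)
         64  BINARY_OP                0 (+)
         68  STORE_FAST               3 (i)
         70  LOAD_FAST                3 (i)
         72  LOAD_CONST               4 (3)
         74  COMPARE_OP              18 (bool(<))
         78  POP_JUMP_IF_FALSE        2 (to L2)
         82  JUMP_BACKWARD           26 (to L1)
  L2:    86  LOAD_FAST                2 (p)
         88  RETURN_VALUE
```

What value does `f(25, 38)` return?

32

LOAD_FAST a → push 25
LOAD_CONST → push 5
BINARY_OP + → 25 + 5 = 30
LOAD_CONST → push 6
BINARY_OP + → 30 + 6 = 36
STORE_FAST p → p=36
LOAD_CONST → push 0
STORE_FAST i → i=0
LOAD_FAST i → push 0
LOAD_CONST → push 3
COMPARE_OP bool(<) → 0 vs 3 = True
POP_JUMP_IF_FALSE → pop True; no jump
LOAD_FAST_LOAD_FAST p,b → push 36,38
BINARY_OP // → 36 // 38 = 0
STORE_FAST p → p=0
LOAD_FAST p → push 0
LOAD_CONST → push 6
BINARY_OP + → 0 + 6 = 6
STORE_FAST p → p=6
LOAD_FAST_LOAD_FAST p,b → push 6,38
BINARY_OP ^ → 6 ^ 38 = 32
STORE_FAST p → p=32
LOAD_FAST i → push 0
LOAD_CONST → push 1
BINARY_OP + → 0 + 1 = 1
STORE_FAST i → i=1
LOAD_FAST i → push 1
LOAD_CONST → push 3
COMPARE_OP bool(<) → 1 vs 3 = True
POP_JUMP_IF_FALSE → pop True; no jump
LOAD_FAST_LOAD_FAST p,b → push 32,38
BINARY_OP // → 32 // 38 = 0
STORE_FAST p → p=0
LOAD_FAST p → push 0
LOAD_CONST → push 6
BINARY_OP + → 0 + 6 = 6
STORE_FAST p → p=6
LOAD_FAST_LOAD_FAST p,b → push 6,38
BINARY_OP ^ → 6 ^ 38 = 32
STORE_FAST p → p=32
LOAD_FAST i → push 1
LOAD_CONST → push 1
BINARY_OP + → 1 + 1 = 2
STORE_FAST i → i=2
LOAD_FAST i → push 2
LOAD_CONST → push 3
COMPARE_OP bool(<) → 2 vs 3 = True
POP_JUMP_IF_FALSE → pop True; no jump
LOAD_FAST_LOAD_FAST p,b → push 32,38
BINARY_OP // → 32 // 38 = 0
STORE_FAST p → p=0
LOAD_FAST p → push 0
LOAD_CONST → push 6
BINARY_OP + → 0 + 6 = 6
STORE_FAST p → p=6
LOAD_FAST_LOAD_FAST p,b → push 6,38
BINARY_OP ^ → 6 ^ 38 = 32
STORE_FAST p → p=32
LOAD_FAST i → push 2
LOAD_CONST → push 1
BINARY_OP + → 2 + 1 = 3
STORE_FAST i → i=3
LOAD_FAST i → push 3
LOAD_CONST → push 3
COMPARE_OP bool(<) → 3 vs 3 = False
POP_JUMP_IF_FALSE → pop False; jump
LOAD_FAST p → push 32
RETURN_VALUE → return 32.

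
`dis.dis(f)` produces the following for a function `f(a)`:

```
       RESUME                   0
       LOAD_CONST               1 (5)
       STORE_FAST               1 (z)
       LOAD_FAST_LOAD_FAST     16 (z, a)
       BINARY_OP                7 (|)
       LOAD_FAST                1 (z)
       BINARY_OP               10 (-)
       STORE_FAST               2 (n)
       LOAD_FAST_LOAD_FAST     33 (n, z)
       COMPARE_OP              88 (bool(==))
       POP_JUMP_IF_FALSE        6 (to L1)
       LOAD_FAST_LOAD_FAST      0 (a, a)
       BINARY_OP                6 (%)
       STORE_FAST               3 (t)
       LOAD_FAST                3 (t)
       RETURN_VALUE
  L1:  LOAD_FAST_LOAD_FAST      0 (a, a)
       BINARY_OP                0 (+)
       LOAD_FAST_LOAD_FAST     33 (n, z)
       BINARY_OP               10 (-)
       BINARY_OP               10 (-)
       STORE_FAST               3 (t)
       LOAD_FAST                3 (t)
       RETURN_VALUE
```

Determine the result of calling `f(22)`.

LOAD_CONST → push 5. Stack: [5]
STORE_FAST z → z=5. Stack: []
LOAD_FAST_LOAD_FAST z,a → push 5,22. Stack: [5, 22]
BINARY_OP | → 5 | 22 = 23. Stack: [23]
LOAD_FAST z → push 5. Stack: [23, 5]
BINARY_OP - → 23 - 5 = 18. Stack: [18]
STORE_FAST n → n=18. Stack: []
LOAD_FAST_LOAD_FAST n,z → push 18,5. Stack: [18, 5]
COMPARE_OP bool(==) → 18 vs 5 = False. Stack: [False]
POP_JUMP_IF_FALSE → pop False; jump. Stack: []
LOAD_FAST_LOAD_FAST a,a → push 22,22. Stack: [22, 22]
BINARY_OP + → 22 + 22 = 44. Stack: [44]
LOAD_FAST_LOAD_FAST n,z → push 18,5. Stack: [44, 18, 5]
BINARY_OP - → 18 - 5 = 13. Stack: [44, 13]
BINARY_OP - → 44 - 13 = 31. Stack: [31]
STORE_FAST t → t=31. Stack: []
LOAD_FAST t → push 31. Stack: [31]
RETURN_VALUE → return 31.

31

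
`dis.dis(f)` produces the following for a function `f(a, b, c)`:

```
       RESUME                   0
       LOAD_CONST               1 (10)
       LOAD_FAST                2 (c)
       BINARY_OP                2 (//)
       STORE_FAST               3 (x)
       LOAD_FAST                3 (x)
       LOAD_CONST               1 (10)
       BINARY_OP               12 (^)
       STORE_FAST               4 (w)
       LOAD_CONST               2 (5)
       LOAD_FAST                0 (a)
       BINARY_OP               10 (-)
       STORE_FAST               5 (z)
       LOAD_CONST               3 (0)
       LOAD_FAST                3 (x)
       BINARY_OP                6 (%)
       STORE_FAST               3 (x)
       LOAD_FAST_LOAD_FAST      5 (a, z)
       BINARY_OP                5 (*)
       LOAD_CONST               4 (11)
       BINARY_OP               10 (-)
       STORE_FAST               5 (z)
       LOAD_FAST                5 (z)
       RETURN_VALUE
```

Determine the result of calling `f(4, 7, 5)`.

LOAD_CONST → push 10. Stack: [10]
LOAD_FAST c → push 5. Stack: [10, 5]
BINARY_OP // → 10 // 5 = 2. Stack: [2]
STORE_FAST x → x=2. Stack: []
LOAD_FAST x → push 2. Stack: [2]
LOAD_CONST → push 10. Stack: [2, 10]
BINARY_OP ^ → 2 ^ 10 = 8. Stack: [8]
STORE_FAST w → w=8. Stack: []
LOAD_CONST → push 5. Stack: [5]
LOAD_FAST a → push 4. Stack: [5, 4]
BINARY_OP - → 5 - 4 = 1. Stack: [1]
STORE_FAST z → z=1. Stack: []
LOAD_CONST → push 0. Stack: [0]
LOAD_FAST x → push 2. Stack: [0, 2]
BINARY_OP % → 0 % 2 = 0. Stack: [0]
STORE_FAST x → x=0. Stack: []
LOAD_FAST_LOAD_FAST a,z → push 4,1. Stack: [4, 1]
BINARY_OP * → 4 * 1 = 4. Stack: [4]
LOAD_CONST → push 11. Stack: [4, 11]
BINARY_OP - → 4 - 11 = -7. Stack: [-7]
STORE_FAST z → z=-7. Stack: []
LOAD_FAST z → push -7. Stack: [-7]
RETURN_VALUE → return -7.

-7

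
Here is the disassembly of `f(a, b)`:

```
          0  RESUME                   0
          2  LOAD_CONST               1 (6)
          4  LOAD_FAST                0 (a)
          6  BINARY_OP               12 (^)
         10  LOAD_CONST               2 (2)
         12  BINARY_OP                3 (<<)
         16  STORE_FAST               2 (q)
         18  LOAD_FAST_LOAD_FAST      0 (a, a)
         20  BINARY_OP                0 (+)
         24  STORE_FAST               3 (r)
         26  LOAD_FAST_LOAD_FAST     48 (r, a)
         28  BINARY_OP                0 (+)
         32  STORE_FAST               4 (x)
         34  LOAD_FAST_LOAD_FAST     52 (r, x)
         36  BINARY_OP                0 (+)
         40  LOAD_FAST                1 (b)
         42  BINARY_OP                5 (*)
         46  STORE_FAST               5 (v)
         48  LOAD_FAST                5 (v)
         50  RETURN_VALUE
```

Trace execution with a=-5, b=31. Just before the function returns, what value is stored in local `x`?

LOAD_CONST → push 6. Stack: [6]
LOAD_FAST a → push -5. Stack: [6, -5]
BINARY_OP ^ → 6 ^ -5 = -3. Stack: [-3]
LOAD_CONST → push 2. Stack: [-3, 2]
BINARY_OP << → -3 << 2 = -12. Stack: [-12]
STORE_FAST q → q=-12. Stack: []
LOAD_FAST_LOAD_FAST a,a → push -5,-5. Stack: [-5, -5]
BINARY_OP + → -5 + -5 = -10. Stack: [-10]
STORE_FAST r → r=-10. Stack: []
LOAD_FAST_LOAD_FAST r,a → push -10,-5. Stack: [-10, -5]
BINARY_OP + → -10 + -5 = -15. Stack: [-15]
STORE_FAST x → x=-15. Stack: []
LOAD_FAST_LOAD_FAST r,x → push -10,-15. Stack: [-10, -15]
BINARY_OP + → -10 + -15 = -25. Stack: [-25]
LOAD_FAST b → push 31. Stack: [-25, 31]
BINARY_OP * → -25 * 31 = -775. Stack: [-775]
STORE_FAST v → v=-775. Stack: []
LOAD_FAST v → push -775. Stack: [-775]
RETURN_VALUE → return -775.

-15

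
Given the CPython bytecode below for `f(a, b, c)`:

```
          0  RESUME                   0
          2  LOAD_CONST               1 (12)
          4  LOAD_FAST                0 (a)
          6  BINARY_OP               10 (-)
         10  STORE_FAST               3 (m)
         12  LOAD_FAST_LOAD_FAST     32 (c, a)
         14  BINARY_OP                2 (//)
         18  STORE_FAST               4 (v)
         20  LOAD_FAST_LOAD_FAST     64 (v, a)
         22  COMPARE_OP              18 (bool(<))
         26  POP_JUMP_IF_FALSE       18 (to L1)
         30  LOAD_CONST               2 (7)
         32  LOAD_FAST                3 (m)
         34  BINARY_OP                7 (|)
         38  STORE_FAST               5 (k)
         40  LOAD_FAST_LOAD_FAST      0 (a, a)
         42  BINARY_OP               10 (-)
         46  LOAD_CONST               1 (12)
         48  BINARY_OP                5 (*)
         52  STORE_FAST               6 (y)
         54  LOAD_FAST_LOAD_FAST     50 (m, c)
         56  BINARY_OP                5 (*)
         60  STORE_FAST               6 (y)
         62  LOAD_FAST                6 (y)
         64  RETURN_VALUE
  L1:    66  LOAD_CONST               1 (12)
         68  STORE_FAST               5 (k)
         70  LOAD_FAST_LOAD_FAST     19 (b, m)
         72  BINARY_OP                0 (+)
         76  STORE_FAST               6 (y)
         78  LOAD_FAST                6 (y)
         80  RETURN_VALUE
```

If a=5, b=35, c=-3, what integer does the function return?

LOAD_CONST → push 12. Stack: [12]
LOAD_FAST a → push 5. Stack: [12, 5]
BINARY_OP - → 12 - 5 = 7. Stack: [7]
STORE_FAST m → m=7. Stack: []
LOAD_FAST_LOAD_FAST c,a → push -3,5. Stack: [-3, 5]
BINARY_OP // → -3 // 5 = -1. Stack: [-1]
STORE_FAST v → v=-1. Stack: []
LOAD_FAST_LOAD_FAST v,a → push -1,5. Stack: [-1, 5]
COMPARE_OP bool(<) → -1 vs 5 = True. Stack: [True]
POP_JUMP_IF_FALSE → pop True; no jump. Stack: []
LOAD_CONST → push 7. Stack: [7]
LOAD_FAST m → push 7. Stack: [7, 7]
BINARY_OP | → 7 | 7 = 7. Stack: [7]
STORE_FAST k → k=7. Stack: []
LOAD_FAST_LOAD_FAST a,a → push 5,5. Stack: [5, 5]
BINARY_OP - → 5 - 5 = 0. Stack: [0]
LOAD_CONST → push 12. Stack: [0, 12]
BINARY_OP * → 0 * 12 = 0. Stack: [0]
STORE_FAST y → y=0. Stack: []
LOAD_FAST_LOAD_FAST m,c → push 7,-3. Stack: [7, -3]
BINARY_OP * → 7 * -3 = -21. Stack: [-21]
STORE_FAST y → y=-21. Stack: []
LOAD_FAST y → push -21. Stack: [-21]
RETURN_VALUE → return -21.

-21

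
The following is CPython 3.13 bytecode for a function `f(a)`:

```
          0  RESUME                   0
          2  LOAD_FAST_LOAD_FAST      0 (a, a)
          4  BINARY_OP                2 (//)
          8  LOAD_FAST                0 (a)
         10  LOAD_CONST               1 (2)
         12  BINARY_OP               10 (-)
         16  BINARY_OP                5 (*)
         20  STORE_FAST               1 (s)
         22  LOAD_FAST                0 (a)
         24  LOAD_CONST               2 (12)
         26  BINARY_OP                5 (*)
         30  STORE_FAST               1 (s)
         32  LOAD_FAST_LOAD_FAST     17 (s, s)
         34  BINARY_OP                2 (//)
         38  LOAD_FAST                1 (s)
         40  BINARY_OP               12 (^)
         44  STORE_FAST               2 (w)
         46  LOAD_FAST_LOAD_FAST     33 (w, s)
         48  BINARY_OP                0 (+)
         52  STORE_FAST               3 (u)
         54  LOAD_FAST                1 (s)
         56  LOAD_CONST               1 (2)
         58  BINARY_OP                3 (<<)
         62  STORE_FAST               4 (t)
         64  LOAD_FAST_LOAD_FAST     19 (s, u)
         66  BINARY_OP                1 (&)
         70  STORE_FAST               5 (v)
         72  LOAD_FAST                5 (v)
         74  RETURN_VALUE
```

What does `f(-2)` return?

LOAD_FAST_LOAD_FAST a,a → push -2,-2. Stack: [-2, -2]
BINARY_OP // → -2 // -2 = 1. Stack: [1]
LOAD_FAST a → push -2. Stack: [1, -2]
LOAD_CONST → push 2. Stack: [1, -2, 2]
BINARY_OP - → -2 - 2 = -4. Stack: [1, -4]
BINARY_OP * → 1 * -4 = -4. Stack: [-4]
STORE_FAST s → s=-4. Stack: []
LOAD_FAST a → push -2. Stack: [-2]
LOAD_CONST → push 12. Stack: [-2, 12]
BINARY_OP * → -2 * 12 = -24. Stack: [-24]
STORE_FAST s → s=-24. Stack: []
LOAD_FAST_LOAD_FAST s,s → push -24,-24. Stack: [-24, -24]
BINARY_OP // → -24 // -24 = 1. Stack: [1]
LOAD_FAST s → push -24. Stack: [1, -24]
BINARY_OP ^ → 1 ^ -24 = -23. Stack: [-23]
STORE_FAST w → w=-23. Stack: []
LOAD_FAST_LOAD_FAST w,s → push -23,-24. Stack: [-23, -24]
BINARY_OP + → -23 + -24 = -47. Stack: [-47]
STORE_FAST u → u=-47. Stack: []
LOAD_FAST s → push -24. Stack: [-24]
LOAD_CONST → push 2. Stack: [-24, 2]
BINARY_OP << → -24 << 2 = -96. Stack: [-96]
STORE_FAST t → t=-96. Stack: []
LOAD_FAST_LOAD_FAST s,u → push -24,-47. Stack: [-24, -47]
BINARY_OP & → -24 & -47 = -64. Stack: [-64]
STORE_FAST v → v=-64. Stack: []
LOAD_FAST v → push -64. Stack: [-64]
RETURN_VALUE → return -64.

-64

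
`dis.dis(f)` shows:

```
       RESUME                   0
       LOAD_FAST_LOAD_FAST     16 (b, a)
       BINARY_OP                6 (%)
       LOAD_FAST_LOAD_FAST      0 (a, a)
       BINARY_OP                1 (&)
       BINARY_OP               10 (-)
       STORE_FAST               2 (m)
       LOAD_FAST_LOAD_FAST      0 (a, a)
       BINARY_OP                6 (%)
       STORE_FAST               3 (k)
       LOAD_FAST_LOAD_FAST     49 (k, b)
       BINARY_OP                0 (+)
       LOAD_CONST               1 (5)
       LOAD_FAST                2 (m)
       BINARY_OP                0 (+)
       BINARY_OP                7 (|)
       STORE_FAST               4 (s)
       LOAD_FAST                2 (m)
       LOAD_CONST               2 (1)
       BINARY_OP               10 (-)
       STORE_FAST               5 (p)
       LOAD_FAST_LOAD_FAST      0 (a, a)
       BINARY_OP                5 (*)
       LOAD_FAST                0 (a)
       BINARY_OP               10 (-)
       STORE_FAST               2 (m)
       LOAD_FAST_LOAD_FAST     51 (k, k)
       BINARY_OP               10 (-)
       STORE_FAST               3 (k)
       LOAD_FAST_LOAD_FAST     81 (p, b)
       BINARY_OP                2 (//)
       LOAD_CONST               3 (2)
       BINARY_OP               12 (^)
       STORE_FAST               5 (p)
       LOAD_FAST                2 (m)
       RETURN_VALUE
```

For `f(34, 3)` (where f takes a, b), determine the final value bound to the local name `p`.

-9

LOAD_FAST_LOAD_FAST b,a → push 3,34. Stack: [3, 34]
BINARY_OP % → 3 % 34 = 3. Stack: [3]
LOAD_FAST_LOAD_FAST a,a → push 34,34. Stack: [3, 34, 34]
BINARY_OP & → 34 & 34 = 34. Stack: [3, 34]
BINARY_OP - → 3 - 34 = -31. Stack: [-31]
STORE_FAST m → m=-31. Stack: []
LOAD_FAST_LOAD_FAST a,a → push 34,34. Stack: [34, 34]
BINARY_OP % → 34 % 34 = 0. Stack: [0]
STORE_FAST k → k=0. Stack: []
LOAD_FAST_LOAD_FAST k,b → push 0,3. Stack: [0, 3]
BINARY_OP + → 0 + 3 = 3. Stack: [3]
LOAD_CONST → push 5. Stack: [3, 5]
LOAD_FAST m → push -31. Stack: [3, 5, -31]
BINARY_OP + → 5 + -31 = -26. Stack: [3, -26]
BINARY_OP | → 3 | -26 = -25. Stack: [-25]
STORE_FAST s → s=-25. Stack: []
LOAD_FAST m → push -31. Stack: [-31]
LOAD_CONST → push 1. Stack: [-31, 1]
BINARY_OP - → -31 - 1 = -32. Stack: [-32]
STORE_FAST p → p=-32. Stack: []
LOAD_FAST_LOAD_FAST a,a → push 34,34. Stack: [34, 34]
BINARY_OP * → 34 * 34 = 1156. Stack: [1156]
LOAD_FAST a → push 34. Stack: [1156, 34]
BINARY_OP - → 1156 - 34 = 1122. Stack: [1122]
STORE_FAST m → m=1122. Stack: []
LOAD_FAST_LOAD_FAST k,k → push 0,0. Stack: [0, 0]
BINARY_OP - → 0 - 0 = 0. Stack: [0]
STORE_FAST k → k=0. Stack: []
LOAD_FAST_LOAD_FAST p,b → push -32,3. Stack: [-32, 3]
BINARY_OP // → -32 // 3 = -11. Stack: [-11]
LOAD_CONST → push 2. Stack: [-11, 2]
BINARY_OP ^ → -11 ^ 2 = -9. Stack: [-9]
STORE_FAST p → p=-9. Stack: []
LOAD_FAST m → push 1122. Stack: [1122]
RETURN_VALUE → return 1122.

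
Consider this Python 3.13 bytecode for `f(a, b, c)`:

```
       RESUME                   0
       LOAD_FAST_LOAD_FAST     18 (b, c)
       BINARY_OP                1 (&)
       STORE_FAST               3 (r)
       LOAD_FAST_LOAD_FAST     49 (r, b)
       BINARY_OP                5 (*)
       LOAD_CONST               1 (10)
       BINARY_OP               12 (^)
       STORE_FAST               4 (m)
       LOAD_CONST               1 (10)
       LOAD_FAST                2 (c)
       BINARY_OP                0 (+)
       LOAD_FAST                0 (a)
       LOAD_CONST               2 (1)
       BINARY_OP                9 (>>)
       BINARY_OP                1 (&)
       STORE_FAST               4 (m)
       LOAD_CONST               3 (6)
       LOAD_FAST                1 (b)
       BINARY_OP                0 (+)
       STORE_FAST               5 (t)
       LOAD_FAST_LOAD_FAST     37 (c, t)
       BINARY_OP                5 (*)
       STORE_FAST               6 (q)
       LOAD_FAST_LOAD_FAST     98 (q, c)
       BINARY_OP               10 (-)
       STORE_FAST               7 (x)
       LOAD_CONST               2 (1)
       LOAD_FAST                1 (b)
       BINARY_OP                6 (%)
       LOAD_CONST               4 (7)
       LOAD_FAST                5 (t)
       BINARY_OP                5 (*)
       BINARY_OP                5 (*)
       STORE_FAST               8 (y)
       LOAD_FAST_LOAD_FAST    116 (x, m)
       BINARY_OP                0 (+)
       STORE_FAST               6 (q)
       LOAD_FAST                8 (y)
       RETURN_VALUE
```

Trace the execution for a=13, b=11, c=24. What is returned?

LOAD_FAST_LOAD_FAST b,c → push 11,24. Stack: [11, 24]
BINARY_OP & → 11 & 24 = 8. Stack: [8]
STORE_FAST r → r=8. Stack: []
LOAD_FAST_LOAD_FAST r,b → push 8,11. Stack: [8, 11]
BINARY_OP * → 8 * 11 = 88. Stack: [88]
LOAD_CONST → push 10. Stack: [88, 10]
BINARY_OP ^ → 88 ^ 10 = 82. Stack: [82]
STORE_FAST m → m=82. Stack: []
LOAD_CONST → push 10. Stack: [10]
LOAD_FAST c → push 24. Stack: [10, 24]
BINARY_OP + → 10 + 24 = 34. Stack: [34]
LOAD_FAST a → push 13. Stack: [34, 13]
LOAD_CONST → push 1. Stack: [34, 13, 1]
BINARY_OP >> → 13 >> 1 = 6. Stack: [34, 6]
BINARY_OP & → 34 & 6 = 2. Stack: [2]
STORE_FAST m → m=2. Stack: []
LOAD_CONST → push 6. Stack: [6]
LOAD_FAST b → push 11. Stack: [6, 11]
BINARY_OP + → 6 + 11 = 17. Stack: [17]
STORE_FAST t → t=17. Stack: []
LOAD_FAST_LOAD_FAST c,t → push 24,17. Stack: [24, 17]
BINARY_OP * → 24 * 17 = 408. Stack: [408]
STORE_FAST q → q=408. Stack: []
LOAD_FAST_LOAD_FAST q,c → push 408,24. Stack: [408, 24]
BINARY_OP - → 408 - 24 = 384. Stack: [384]
STORE_FAST x → x=384. Stack: []
LOAD_CONST → push 1. Stack: [1]
LOAD_FAST b → push 11. Stack: [1, 11]
BINARY_OP % → 1 % 11 = 1. Stack: [1]
LOAD_CONST → push 7. Stack: [1, 7]
LOAD_FAST t → push 17. Stack: [1, 7, 17]
BINARY_OP * → 7 * 17 = 119. Stack: [1, 119]
BINARY_OP * → 1 * 119 = 119. Stack: [119]
STORE_FAST y → y=119. Stack: []
LOAD_FAST_LOAD_FAST x,m → push 384,2. Stack: [384, 2]
BINARY_OP + → 384 + 2 = 386. Stack: [386]
STORE_FAST q → q=386. Stack: []
LOAD_FAST y → push 119. Stack: [119]
RETURN_VALUE → return 119.

119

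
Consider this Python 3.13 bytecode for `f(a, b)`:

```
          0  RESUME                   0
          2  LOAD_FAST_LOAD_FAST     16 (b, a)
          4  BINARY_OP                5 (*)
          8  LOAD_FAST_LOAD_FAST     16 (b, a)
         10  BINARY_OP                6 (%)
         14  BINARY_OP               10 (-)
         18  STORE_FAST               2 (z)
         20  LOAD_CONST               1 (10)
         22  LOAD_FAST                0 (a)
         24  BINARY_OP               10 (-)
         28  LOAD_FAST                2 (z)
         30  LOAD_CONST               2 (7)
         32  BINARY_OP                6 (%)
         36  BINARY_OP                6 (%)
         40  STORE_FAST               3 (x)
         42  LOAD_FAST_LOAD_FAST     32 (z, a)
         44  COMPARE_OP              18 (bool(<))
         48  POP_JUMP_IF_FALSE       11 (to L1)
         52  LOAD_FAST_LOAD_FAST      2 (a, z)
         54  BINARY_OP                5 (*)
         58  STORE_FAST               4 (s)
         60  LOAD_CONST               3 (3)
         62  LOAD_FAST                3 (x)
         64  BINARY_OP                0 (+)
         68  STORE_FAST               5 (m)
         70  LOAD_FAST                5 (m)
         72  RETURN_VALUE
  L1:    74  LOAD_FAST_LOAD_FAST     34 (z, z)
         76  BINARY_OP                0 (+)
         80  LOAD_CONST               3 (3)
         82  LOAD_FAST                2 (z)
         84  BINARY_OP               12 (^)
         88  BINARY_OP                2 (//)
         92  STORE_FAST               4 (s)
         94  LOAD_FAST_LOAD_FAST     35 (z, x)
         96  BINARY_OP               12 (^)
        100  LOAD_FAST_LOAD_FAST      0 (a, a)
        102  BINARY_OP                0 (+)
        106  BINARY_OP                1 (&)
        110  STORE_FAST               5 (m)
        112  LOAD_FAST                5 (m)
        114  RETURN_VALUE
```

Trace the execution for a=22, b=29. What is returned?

36

LOAD_FAST_LOAD_FAST b,a → push 29,22. Stack: [29, 22]
BINARY_OP * → 29 * 22 = 638. Stack: [638]
LOAD_FAST_LOAD_FAST b,a → push 29,22. Stack: [638, 29, 22]
BINARY_OP % → 29 % 22 = 7. Stack: [638, 7]
BINARY_OP - → 638 - 7 = 631. Stack: [631]
STORE_FAST z → z=631. Stack: []
LOAD_CONST → push 10. Stack: [10]
LOAD_FAST a → push 22. Stack: [10, 22]
BINARY_OP - → 10 - 22 = -12. Stack: [-12]
LOAD_FAST z → push 631. Stack: [-12, 631]
LOAD_CONST → push 7. Stack: [-12, 631, 7]
BINARY_OP % → 631 % 7 = 1. Stack: [-12, 1]
BINARY_OP % → -12 % 1 = 0. Stack: [0]
STORE_FAST x → x=0. Stack: []
LOAD_FAST_LOAD_FAST z,a → push 631,22. Stack: [631, 22]
COMPARE_OP bool(<) → 631 vs 22 = False. Stack: [False]
POP_JUMP_IF_FALSE → pop False; jump. Stack: []
LOAD_FAST_LOAD_FAST z,z → push 631,631. Stack: [631, 631]
BINARY_OP + → 631 + 631 = 1262. Stack: [1262]
LOAD_CONST → push 3. Stack: [1262, 3]
LOAD_FAST z → push 631. Stack: [1262, 3, 631]
BINARY_OP ^ → 3 ^ 631 = 628. Stack: [1262, 628]
BINARY_OP // → 1262 // 628 = 2. Stack: [2]
STORE_FAST s → s=2. Stack: []
LOAD_FAST_LOAD_FAST z,x → push 631,0. Stack: [631, 0]
BINARY_OP ^ → 631 ^ 0 = 631. Stack: [631]
LOAD_FAST_LOAD_FAST a,a → push 22,22. Stack: [631, 22, 22]
BINARY_OP + → 22 + 22 = 44. Stack: [631, 44]
BINARY_OP & → 631 & 44 = 36. Stack: [36]
STORE_FAST m → m=36. Stack: []
LOAD_FAST m → push 36. Stack: [36]
RETURN_VALUE → return 36.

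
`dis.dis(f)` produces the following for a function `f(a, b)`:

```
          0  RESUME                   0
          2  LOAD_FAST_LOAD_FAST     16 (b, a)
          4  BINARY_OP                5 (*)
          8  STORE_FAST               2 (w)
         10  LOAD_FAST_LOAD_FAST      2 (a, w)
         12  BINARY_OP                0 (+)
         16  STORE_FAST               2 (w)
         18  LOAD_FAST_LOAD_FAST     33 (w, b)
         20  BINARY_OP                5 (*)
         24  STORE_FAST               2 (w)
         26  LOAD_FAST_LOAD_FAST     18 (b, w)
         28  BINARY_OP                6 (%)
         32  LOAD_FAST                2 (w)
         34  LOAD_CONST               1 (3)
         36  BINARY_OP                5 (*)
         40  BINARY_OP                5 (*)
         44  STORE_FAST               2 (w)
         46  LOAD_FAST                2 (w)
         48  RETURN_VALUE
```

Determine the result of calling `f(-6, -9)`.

11664

LOAD_FAST_LOAD_FAST b,a → push -9,-6. Stack: [-9, -6]
BINARY_OP * → -9 * -6 = 54. Stack: [54]
STORE_FAST w → w=54. Stack: []
LOAD_FAST_LOAD_FAST a,w → push -6,54. Stack: [-6, 54]
BINARY_OP + → -6 + 54 = 48. Stack: [48]
STORE_FAST w → w=48. Stack: []
LOAD_FAST_LOAD_FAST w,b → push 48,-9. Stack: [48, -9]
BINARY_OP * → 48 * -9 = -432. Stack: [-432]
STORE_FAST w → w=-432. Stack: []
LOAD_FAST_LOAD_FAST b,w → push -9,-432. Stack: [-9, -432]
BINARY_OP % → -9 % -432 = -9. Stack: [-9]
LOAD_FAST w → push -432. Stack: [-9, -432]
LOAD_CONST → push 3. Stack: [-9, -432, 3]
BINARY_OP * → -432 * 3 = -1296. Stack: [-9, -1296]
BINARY_OP * → -9 * -1296 = 11664. Stack: [11664]
STORE_FAST w → w=11664. Stack: []
LOAD_FAST w → push 11664. Stack: [11664]
RETURN_VALUE → return 11664.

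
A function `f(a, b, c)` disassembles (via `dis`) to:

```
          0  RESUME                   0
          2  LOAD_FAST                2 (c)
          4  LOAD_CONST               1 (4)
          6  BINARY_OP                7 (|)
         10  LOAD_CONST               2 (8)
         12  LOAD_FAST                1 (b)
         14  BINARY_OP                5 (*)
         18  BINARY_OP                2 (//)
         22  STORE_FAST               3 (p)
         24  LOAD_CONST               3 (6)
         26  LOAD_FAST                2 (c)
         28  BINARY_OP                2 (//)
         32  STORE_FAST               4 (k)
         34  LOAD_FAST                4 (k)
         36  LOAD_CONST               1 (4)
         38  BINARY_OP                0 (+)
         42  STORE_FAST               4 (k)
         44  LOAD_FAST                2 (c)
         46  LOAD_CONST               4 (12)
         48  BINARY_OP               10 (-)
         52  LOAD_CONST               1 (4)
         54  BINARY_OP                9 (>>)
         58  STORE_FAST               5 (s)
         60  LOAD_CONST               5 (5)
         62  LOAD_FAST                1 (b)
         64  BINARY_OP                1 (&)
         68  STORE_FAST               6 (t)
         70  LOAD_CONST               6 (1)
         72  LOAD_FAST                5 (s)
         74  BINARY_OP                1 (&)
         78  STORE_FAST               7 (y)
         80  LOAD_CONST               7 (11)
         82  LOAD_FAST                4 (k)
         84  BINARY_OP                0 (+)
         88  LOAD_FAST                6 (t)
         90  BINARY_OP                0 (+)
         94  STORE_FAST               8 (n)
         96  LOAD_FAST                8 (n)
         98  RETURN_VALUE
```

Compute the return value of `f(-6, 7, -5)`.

18

LOAD_FAST c → push -5. Stack: [-5]
LOAD_CONST → push 4. Stack: [-5, 4]
BINARY_OP | → -5 | 4 = -1. Stack: [-1]
LOAD_CONST → push 8. Stack: [-1, 8]
LOAD_FAST b → push 7. Stack: [-1, 8, 7]
BINARY_OP * → 8 * 7 = 56. Stack: [-1, 56]
BINARY_OP // → -1 // 56 = -1. Stack: [-1]
STORE_FAST p → p=-1. Stack: []
LOAD_CONST → push 6. Stack: [6]
LOAD_FAST c → push -5. Stack: [6, -5]
BINARY_OP // → 6 // -5 = -2. Stack: [-2]
STORE_FAST k → k=-2. Stack: []
LOAD_FAST k → push -2. Stack: [-2]
LOAD_CONST → push 4. Stack: [-2, 4]
BINARY_OP + → -2 + 4 = 2. Stack: [2]
STORE_FAST k → k=2. Stack: []
LOAD_FAST c → push -5. Stack: [-5]
LOAD_CONST → push 12. Stack: [-5, 12]
BINARY_OP - → -5 - 12 = -17. Stack: [-17]
LOAD_CONST → push 4. Stack: [-17, 4]
BINARY_OP >> → -17 >> 4 = -2. Stack: [-2]
STORE_FAST s → s=-2. Stack: []
LOAD_CONST → push 5. Stack: [5]
LOAD_FAST b → push 7. Stack: [5, 7]
BINARY_OP & → 5 & 7 = 5. Stack: [5]
STORE_FAST t → t=5. Stack: []
LOAD_CONST → push 1. Stack: [1]
LOAD_FAST s → push -2. Stack: [1, -2]
BINARY_OP & → 1 & -2 = 0. Stack: [0]
STORE_FAST y → y=0. Stack: []
LOAD_CONST → push 11. Stack: [11]
LOAD_FAST k → push 2. Stack: [11, 2]
BINARY_OP + → 11 + 2 = 13. Stack: [13]
LOAD_FAST t → push 5. Stack: [13, 5]
BINARY_OP + → 13 + 5 = 18. Stack: [18]
STORE_FAST n → n=18. Stack: []
LOAD_FAST n → push 18. Stack: [18]
RETURN_VALUE → return 18.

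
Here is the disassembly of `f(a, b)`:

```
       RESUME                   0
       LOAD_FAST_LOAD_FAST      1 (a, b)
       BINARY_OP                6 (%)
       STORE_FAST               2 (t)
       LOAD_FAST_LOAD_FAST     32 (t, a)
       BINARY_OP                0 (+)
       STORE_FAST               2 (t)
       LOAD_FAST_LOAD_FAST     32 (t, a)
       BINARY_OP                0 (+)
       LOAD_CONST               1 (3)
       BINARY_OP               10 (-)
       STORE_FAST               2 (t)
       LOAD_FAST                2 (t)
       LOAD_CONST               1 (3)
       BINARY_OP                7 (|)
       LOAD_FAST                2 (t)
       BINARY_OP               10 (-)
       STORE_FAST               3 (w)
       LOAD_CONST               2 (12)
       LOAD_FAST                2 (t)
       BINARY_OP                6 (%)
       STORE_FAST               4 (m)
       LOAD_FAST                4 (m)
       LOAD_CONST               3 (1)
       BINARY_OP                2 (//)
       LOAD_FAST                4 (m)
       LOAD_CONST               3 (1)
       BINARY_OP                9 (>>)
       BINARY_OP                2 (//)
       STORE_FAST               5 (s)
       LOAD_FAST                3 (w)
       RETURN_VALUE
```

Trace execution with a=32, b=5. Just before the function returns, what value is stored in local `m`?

12

LOAD_FAST_LOAD_FAST a,b → push 32,5. Stack: [32, 5]
BINARY_OP % → 32 % 5 = 2. Stack: [2]
STORE_FAST t → t=2. Stack: []
LOAD_FAST_LOAD_FAST t,a → push 2,32. Stack: [2, 32]
BINARY_OP + → 2 + 32 = 34. Stack: [34]
STORE_FAST t → t=34. Stack: []
LOAD_FAST_LOAD_FAST t,a → push 34,32. Stack: [34, 32]
BINARY_OP + → 34 + 32 = 66. Stack: [66]
LOAD_CONST → push 3. Stack: [66, 3]
BINARY_OP - → 66 - 3 = 63. Stack: [63]
STORE_FAST t → t=63. Stack: []
LOAD_FAST t → push 63. Stack: [63]
LOAD_CONST → push 3. Stack: [63, 3]
BINARY_OP | → 63 | 3 = 63. Stack: [63]
LOAD_FAST t → push 63. Stack: [63, 63]
BINARY_OP - → 63 - 63 = 0. Stack: [0]
STORE_FAST w → w=0. Stack: []
LOAD_CONST → push 12. Stack: [12]
LOAD_FAST t → push 63. Stack: [12, 63]
BINARY_OP % → 12 % 63 = 12. Stack: [12]
STORE_FAST m → m=12. Stack: []
LOAD_FAST m → push 12. Stack: [12]
LOAD_CONST → push 1. Stack: [12, 1]
BINARY_OP // → 12 // 1 = 12. Stack: [12]
LOAD_FAST m → push 12. Stack: [12, 12]
LOAD_CONST → push 1. Stack: [12, 12, 1]
BINARY_OP >> → 12 >> 1 = 6. Stack: [12, 6]
BINARY_OP // → 12 // 6 = 2. Stack: [2]
STORE_FAST s → s=2. Stack: []
LOAD_FAST w → push 0. Stack: [0]
RETURN_VALUE → return 0.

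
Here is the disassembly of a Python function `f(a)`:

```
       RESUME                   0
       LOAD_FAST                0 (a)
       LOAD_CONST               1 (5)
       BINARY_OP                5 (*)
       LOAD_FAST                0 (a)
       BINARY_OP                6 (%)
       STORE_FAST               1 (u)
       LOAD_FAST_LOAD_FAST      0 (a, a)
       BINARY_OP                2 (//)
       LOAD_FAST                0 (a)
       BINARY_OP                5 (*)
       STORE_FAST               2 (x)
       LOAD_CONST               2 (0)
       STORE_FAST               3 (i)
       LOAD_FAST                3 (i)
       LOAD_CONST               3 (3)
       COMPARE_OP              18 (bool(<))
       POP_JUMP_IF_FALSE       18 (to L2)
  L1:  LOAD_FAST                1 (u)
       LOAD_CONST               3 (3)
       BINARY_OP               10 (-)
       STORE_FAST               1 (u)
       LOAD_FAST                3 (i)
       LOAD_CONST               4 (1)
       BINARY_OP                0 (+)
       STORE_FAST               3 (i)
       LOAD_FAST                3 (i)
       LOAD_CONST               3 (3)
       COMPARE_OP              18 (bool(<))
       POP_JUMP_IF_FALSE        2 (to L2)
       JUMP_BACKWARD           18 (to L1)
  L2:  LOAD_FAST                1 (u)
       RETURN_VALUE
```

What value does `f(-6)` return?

-9

LOAD_FAST a → push -6. Stack: [-6]
LOAD_CONST → push 5. Stack: [-6, 5]
BINARY_OP * → -6 * 5 = -30. Stack: [-30]
LOAD_FAST a → push -6. Stack: [-30, -6]
BINARY_OP % → -30 % -6 = 0. Stack: [0]
STORE_FAST u → u=0. Stack: []
LOAD_FAST_LOAD_FAST a,a → push -6,-6. Stack: [-6, -6]
BINARY_OP // → -6 // -6 = 1. Stack: [1]
LOAD_FAST a → push -6. Stack: [1, -6]
BINARY_OP * → 1 * -6 = -6. Stack: [-6]
STORE_FAST x → x=-6. Stack: []
LOAD_CONST → push 0. Stack: [0]
STORE_FAST i → i=0. Stack: []
LOAD_FAST i → push 0. Stack: [0]
LOAD_CONST → push 3. Stack: [0, 3]
COMPARE_OP bool(<) → 0 vs 3 = True. Stack: [True]
POP_JUMP_IF_FALSE → pop True; no jump. Stack: []
LOAD_FAST u → push 0. Stack: [0]
LOAD_CONST → push 3. Stack: [0, 3]
BINARY_OP - → 0 - 3 = -3. Stack: [-3]
STORE_FAST u → u=-3. Stack: []
LOAD_FAST i → push 0. Stack: [0]
LOAD_CONST → push 1. Stack: [0, 1]
BINARY_OP + → 0 + 1 = 1. Stack: [1]
STORE_FAST i → i=1. Stack: []
LOAD_FAST i → push 1. Stack: [1]
LOAD_CONST → push 3. Stack: [1, 3]
COMPARE_OP bool(<) → 1 vs 3 = True. Stack: [True]
POP_JUMP_IF_FALSE → pop True; no jump. Stack: []
LOAD_FAST u → push -3. Stack: [-3]
LOAD_CONST → push 3. Stack: [-3, 3]
BINARY_OP - → -3 - 3 = -6. Stack: [-6]
STORE_FAST u → u=-6. Stack: []
LOAD_FAST i → push 1. Stack: [1]
LOAD_CONST → push 1. Stack: [1, 1]
BINARY_OP + → 1 + 1 = 2. Stack: [2]
STORE_FAST i → i=2. Stack: []
LOAD_FAST i → push 2. Stack: [2]
LOAD_CONST → push 3. Stack: [2, 3]
COMPARE_OP bool(<) → 2 vs 3 = True. Stack: [True]
POP_JUMP_IF_FALSE → pop True; no jump. Stack: []
LOAD_FAST u → push -6. Stack: [-6]
LOAD_CONST → push 3. Stack: [-6, 3]
BINARY_OP - → -6 - 3 = -9. Stack: [-9]
STORE_FAST u → u=-9. Stack: []
LOAD_FAST i → push 2. Stack: [2]
LOAD_CONST → push 1. Stack: [2, 1]
BINARY_OP + → 2 + 1 = 3. Stack: [3]
STORE_FAST i → i=3. Stack: []
LOAD_FAST i → push 3. Stack: [3]
LOAD_CONST → push 3. Stack: [3, 3]
COMPARE_OP bool(<) → 3 vs 3 = False. Stack: [False]
POP_JUMP_IF_FALSE → pop False; jump. Stack: []
LOAD_FAST u → push -9. Stack: [-9]
RETURN_VALUE → return -9.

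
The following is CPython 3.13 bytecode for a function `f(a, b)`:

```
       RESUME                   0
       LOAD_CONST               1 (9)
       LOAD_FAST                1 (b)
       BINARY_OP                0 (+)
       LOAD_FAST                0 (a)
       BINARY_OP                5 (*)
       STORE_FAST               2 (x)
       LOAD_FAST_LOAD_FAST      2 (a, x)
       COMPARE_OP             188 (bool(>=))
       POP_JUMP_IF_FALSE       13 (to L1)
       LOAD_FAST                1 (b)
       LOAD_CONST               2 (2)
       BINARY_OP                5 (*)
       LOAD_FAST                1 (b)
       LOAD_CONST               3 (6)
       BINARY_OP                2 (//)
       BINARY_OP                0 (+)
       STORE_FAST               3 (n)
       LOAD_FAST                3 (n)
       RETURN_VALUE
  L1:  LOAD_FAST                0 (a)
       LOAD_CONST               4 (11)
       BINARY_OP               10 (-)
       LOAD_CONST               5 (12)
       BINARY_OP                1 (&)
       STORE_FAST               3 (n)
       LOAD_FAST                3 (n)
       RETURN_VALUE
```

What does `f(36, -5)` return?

LOAD_CONST → push 9. Stack: [9]
LOAD_FAST b → push -5. Stack: [9, -5]
BINARY_OP + → 9 + -5 = 4. Stack: [4]
LOAD_FAST a → push 36. Stack: [4, 36]
BINARY_OP * → 4 * 36 = 144. Stack: [144]
STORE_FAST x → x=144. Stack: []
LOAD_FAST_LOAD_FAST a,x → push 36,144. Stack: [36, 144]
COMPARE_OP bool(>=) → 36 vs 144 = False. Stack: [False]
POP_JUMP_IF_FALSE → pop False; jump. Stack: []
LOAD_FAST a → push 36. Stack: [36]
LOAD_CONST → push 11. Stack: [36, 11]
BINARY_OP - → 36 - 11 = 25. Stack: [25]
LOAD_CONST → push 12. Stack: [25, 12]
BINARY_OP & → 25 & 12 = 8. Stack: [8]
STORE_FAST n → n=8. Stack: []
LOAD_FAST n → push 8. Stack: [8]
RETURN_VALUE → return 8.

8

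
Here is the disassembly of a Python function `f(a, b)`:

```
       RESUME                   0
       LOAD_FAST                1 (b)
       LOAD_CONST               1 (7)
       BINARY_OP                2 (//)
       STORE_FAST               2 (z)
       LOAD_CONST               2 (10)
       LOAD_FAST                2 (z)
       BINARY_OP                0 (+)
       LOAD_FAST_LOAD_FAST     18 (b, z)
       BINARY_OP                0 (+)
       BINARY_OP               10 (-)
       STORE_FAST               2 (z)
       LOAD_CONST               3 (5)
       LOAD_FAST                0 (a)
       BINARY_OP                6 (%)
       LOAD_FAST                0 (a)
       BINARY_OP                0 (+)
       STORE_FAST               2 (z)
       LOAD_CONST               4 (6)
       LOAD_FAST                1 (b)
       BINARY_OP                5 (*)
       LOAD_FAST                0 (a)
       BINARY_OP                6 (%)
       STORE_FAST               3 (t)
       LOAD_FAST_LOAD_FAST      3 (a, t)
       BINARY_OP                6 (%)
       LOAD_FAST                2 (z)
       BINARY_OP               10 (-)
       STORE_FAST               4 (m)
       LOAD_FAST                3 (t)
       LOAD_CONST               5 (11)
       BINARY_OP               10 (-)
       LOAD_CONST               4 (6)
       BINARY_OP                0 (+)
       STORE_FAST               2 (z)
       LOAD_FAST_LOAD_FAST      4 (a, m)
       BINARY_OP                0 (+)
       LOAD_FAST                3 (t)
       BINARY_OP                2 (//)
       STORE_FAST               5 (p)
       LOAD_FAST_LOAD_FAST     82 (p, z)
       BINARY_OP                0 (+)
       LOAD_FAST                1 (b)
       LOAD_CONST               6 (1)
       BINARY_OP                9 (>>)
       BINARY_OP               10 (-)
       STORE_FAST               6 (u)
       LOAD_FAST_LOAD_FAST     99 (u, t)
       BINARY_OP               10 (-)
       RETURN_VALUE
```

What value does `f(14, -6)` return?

-3

LOAD_FAST b → push -6. Stack: [-6]
LOAD_CONST → push 7. Stack: [-6, 7]
BINARY_OP // → -6 // 7 = -1. Stack: [-1]
STORE_FAST z → z=-1. Stack: []
LOAD_CONST → push 10. Stack: [10]
LOAD_FAST z → push -1. Stack: [10, -1]
BINARY_OP + → 10 + -1 = 9. Stack: [9]
LOAD_FAST_LOAD_FAST b,z → push -6,-1. Stack: [9, -6, -1]
BINARY_OP + → -6 + -1 = -7. Stack: [9, -7]
BINARY_OP - → 9 - -7 = 16. Stack: [16]
STORE_FAST z → z=16. Stack: []
LOAD_CONST → push 5. Stack: [5]
LOAD_FAST a → push 14. Stack: [5, 14]
BINARY_OP % → 5 % 14 = 5. Stack: [5]
LOAD_FAST a → push 14. Stack: [5, 14]
BINARY_OP + → 5 + 14 = 19. Stack: [19]
STORE_FAST z → z=19. Stack: []
LOAD_CONST → push 6. Stack: [6]
LOAD_FAST b → push -6. Stack: [6, -6]
BINARY_OP * → 6 * -6 = -36. Stack: [-36]
LOAD_FAST a → push 14. Stack: [-36, 14]
BINARY_OP % → -36 % 14 = 6. Stack: [6]
STORE_FAST t → t=6. Stack: []
LOAD_FAST_LOAD_FAST a,t → push 14,6. Stack: [14, 6]
BINARY_OP % → 14 % 6 = 2. Stack: [2]
LOAD_FAST z → push 19. Stack: [2, 19]
BINARY_OP - → 2 - 19 = -17. Stack: [-17]
STORE_FAST m → m=-17. Stack: []
LOAD_FAST t → push 6. Stack: [6]
LOAD_CONST → push 11. Stack: [6, 11]
BINARY_OP - → 6 - 11 = -5. Stack: [-5]
LOAD_CONST → push 6. Stack: [-5, 6]
BINARY_OP + → -5 + 6 = 1. Stack: [1]
STORE_FAST z → z=1. Stack: []
LOAD_FAST_LOAD_FAST a,m → push 14,-17. Stack: [14, -17]
BINARY_OP + → 14 + -17 = -3. Stack: [-3]
LOAD_FAST t → push 6. Stack: [-3, 6]
BINARY_OP // → -3 // 6 = -1. Stack: [-1]
STORE_FAST p → p=-1. Stack: []
LOAD_FAST_LOAD_FAST p,z → push -1,1. Stack: [-1, 1]
BINARY_OP + → -1 + 1 = 0. Stack: [0]
LOAD_FAST b → push -6. Stack: [0, -6]
LOAD_CONST → push 1. Stack: [0, -6, 1]
BINARY_OP >> → -6 >> 1 = -3. Stack: [0, -3]
BINARY_OP - → 0 - -3 = 3. Stack: [3]
STORE_FAST u → u=3. Stack: []
LOAD_FAST_LOAD_FAST u,t → push 3,6. Stack: [3, 6]
BINARY_OP - → 3 - 6 = -3. Stack: [-3]
RETURN_VALUE → return -3.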